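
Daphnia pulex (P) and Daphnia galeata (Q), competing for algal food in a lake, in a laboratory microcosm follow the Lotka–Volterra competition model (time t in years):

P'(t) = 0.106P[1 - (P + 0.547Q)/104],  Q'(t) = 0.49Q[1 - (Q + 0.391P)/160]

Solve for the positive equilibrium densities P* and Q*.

Setting both brackets to zero gives the nullclines P + 0.547Q = 104 and 0.391P + Q = 160.
Substituting Q = 160 - 0.391P into the first: P(1 - 0.547·0.391) = 104 - 0.547·160.
So P* = 16.5/0.786 = 21, and then Q* = 160 - 0.391·21 = 152.

P* ≈ 21, Q* ≈ 152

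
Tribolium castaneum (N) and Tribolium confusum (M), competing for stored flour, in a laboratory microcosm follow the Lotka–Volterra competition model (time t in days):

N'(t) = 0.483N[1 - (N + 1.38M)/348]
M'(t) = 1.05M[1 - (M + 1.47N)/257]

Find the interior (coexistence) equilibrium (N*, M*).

N* ≈ 6.47, M* ≈ 247

Setting both brackets to zero gives the nullclines N + 1.38M = 348 and 1.47N + M = 257.
Substituting M = 257 - 1.47N into the first: N(1 - 1.38·1.47) = 348 - 1.38·257.
So N* = -6.66/-1.03 = 6.47, and then M* = 257 - 1.47·6.47 = 247.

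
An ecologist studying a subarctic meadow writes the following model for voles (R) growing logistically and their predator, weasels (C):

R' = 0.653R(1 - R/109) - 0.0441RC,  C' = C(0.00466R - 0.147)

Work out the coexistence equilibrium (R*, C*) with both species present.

From dC/dt = 0 with C > 0: 0.00466R* = 0.147, so R* = 31.5.
Substitute into dR/dt = 0: 0.653(1 - 31.5/109) = 0.0441C*.
The bracket is 0.711, giving C* = 0.464/0.0441 = 10.5.

R* ≈ 31.5, C* ≈ 10.5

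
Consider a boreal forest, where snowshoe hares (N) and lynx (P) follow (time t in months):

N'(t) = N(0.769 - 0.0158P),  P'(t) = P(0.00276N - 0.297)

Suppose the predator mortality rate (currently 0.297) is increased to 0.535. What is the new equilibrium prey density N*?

N* ≈ 194

At the interior fixed point, setting dP/dt = 0 with P > 0 fixes N* = (predator death rate)/(NP coefficient) — independent of the other coefficients.
With the change, N* = 0.535/0.00276 = 194; it rises from 108.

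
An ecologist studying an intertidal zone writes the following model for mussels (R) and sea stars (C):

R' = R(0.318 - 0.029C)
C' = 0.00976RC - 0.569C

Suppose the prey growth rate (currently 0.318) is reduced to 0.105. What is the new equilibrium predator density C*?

C* ≈ 3.62

At the interior fixed point, setting dR/dt = 0 with R > 0 fixes C* = (prey growth rate)/(RC coefficient) — independent of the other coefficients.
With the change, C* = 0.105/0.029 = 3.62; it falls from 11.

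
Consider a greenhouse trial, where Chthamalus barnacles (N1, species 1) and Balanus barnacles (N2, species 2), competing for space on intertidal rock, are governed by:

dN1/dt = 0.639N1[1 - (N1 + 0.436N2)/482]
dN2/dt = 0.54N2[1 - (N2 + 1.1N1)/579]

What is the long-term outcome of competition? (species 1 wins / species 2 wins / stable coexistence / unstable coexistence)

Compare the nullcline intercepts: K1/α12 = 482/0.436 = 1110 > K2 = 579; K2/α21 = 579/1.1 = 526 > K1 = 482.
Since both inequalities hold, each species can invade when rare, so the interior equilibrium is stable.

stable coexistence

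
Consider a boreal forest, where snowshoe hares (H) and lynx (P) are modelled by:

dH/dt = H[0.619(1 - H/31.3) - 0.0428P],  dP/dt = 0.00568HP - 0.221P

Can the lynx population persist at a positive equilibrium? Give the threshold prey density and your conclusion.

The predator equation gives dP/dt > 0 only when H > 0.221/0.00568 = 38.9.
Without the predator, H → K = 31.3. Since 31.3 < 38.9, the predator cannot invade.

Threshold H = 38.9; K < 38.9, so no, the predator goes extinct.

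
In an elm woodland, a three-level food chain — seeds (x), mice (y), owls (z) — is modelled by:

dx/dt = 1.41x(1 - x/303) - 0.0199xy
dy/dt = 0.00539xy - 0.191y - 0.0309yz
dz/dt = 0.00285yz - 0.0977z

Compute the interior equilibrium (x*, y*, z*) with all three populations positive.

x* ≈ 156, y* ≈ 34.3, z* ≈ 21.1

From dz/dt = 0: 0.00285y* = 0.0977, so y* = 34.3.
From dx/dt = 0: 1.41(1 - x*/303) = 0.0199·34.3, giving x* = 303·(1 - 0.484) = 156.
From dy/dt = 0: 0.00539·156 - 0.191 = 0.0309z*, so z* = 0.652/0.0309 = 21.1.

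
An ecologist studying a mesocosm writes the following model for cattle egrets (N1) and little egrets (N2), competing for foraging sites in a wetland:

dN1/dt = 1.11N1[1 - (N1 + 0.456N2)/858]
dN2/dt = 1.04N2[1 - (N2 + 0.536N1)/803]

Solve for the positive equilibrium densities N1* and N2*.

N1* ≈ 651, N2* ≈ 454

Setting both brackets to zero gives the nullclines N1 + 0.456N2 = 858 and 0.536N1 + N2 = 803.
Substituting N2 = 803 - 0.536N1 into the first: N1(1 - 0.456·0.536) = 858 - 0.456·803.
So N1* = 492/0.756 = 651, and then N2* = 803 - 0.536·651 = 454.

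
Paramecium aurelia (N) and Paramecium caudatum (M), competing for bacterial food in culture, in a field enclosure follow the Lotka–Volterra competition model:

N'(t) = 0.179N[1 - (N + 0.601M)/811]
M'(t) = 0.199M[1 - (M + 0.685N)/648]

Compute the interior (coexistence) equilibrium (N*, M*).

N* ≈ 717, M* ≈ 157

Setting both brackets to zero gives the nullclines N + 0.601M = 811 and 0.685N + M = 648.
Substituting M = 648 - 0.685N into the first: N(1 - 0.601·0.685) = 811 - 0.601·648.
So N* = 422/0.588 = 717, and then M* = 648 - 0.685·717 = 157.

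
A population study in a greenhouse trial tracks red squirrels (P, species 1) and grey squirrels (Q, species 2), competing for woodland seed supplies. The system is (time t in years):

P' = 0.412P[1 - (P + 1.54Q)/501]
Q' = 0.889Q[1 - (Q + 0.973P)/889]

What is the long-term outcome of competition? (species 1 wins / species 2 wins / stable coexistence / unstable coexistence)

Compare the nullcline intercepts: K1/α12 = 501/1.54 = 325 < K2 = 889; K2/α21 = 889/0.973 = 914 > K1 = 501.
Since the inequalities point opposite ways, species 2 can invade but species 1 cannot.

species 2 excludes species 1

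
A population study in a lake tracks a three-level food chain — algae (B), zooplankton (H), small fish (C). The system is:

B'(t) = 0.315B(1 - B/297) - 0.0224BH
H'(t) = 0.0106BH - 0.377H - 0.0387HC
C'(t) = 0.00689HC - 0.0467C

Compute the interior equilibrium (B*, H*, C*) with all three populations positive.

From dC/dt = 0: 0.00689H* = 0.0467, so H* = 6.78.
From dB/dt = 0: 0.315(1 - B*/297) = 0.0224·6.78, giving B* = 297·(1 - 0.482) = 154.
From dH/dt = 0: 0.0106·154 - 0.377 = 0.0387C*, so C* = 1.25/0.0387 = 32.4.

B* ≈ 154, H* ≈ 6.78, C* ≈ 32.4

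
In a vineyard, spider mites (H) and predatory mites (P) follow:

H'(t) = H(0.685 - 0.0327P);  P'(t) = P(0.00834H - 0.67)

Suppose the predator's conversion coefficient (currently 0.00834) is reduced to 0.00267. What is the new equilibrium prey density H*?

H* ≈ 251

At the interior fixed point, setting dP/dt = 0 with P > 0 fixes H* = (predator death rate)/(HP coefficient) — independent of the other coefficients.
With the change, H* = 0.67/0.00267 = 251; it rises from 80.3.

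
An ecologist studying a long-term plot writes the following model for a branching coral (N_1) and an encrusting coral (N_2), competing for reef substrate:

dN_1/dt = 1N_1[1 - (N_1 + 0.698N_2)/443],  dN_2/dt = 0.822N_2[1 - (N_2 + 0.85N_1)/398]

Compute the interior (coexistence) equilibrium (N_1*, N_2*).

N_1* ≈ 406, N_2* ≈ 52.7

Setting both brackets to zero gives the nullclines N_1 + 0.698N_2 = 443 and 0.85N_1 + N_2 = 398.
Substituting N_2 = 398 - 0.85N_1 into the first: N_1(1 - 0.698·0.85) = 443 - 0.698·398.
So N_1* = 165/0.407 = 406, and then N_2* = 398 - 0.85·406 = 52.7.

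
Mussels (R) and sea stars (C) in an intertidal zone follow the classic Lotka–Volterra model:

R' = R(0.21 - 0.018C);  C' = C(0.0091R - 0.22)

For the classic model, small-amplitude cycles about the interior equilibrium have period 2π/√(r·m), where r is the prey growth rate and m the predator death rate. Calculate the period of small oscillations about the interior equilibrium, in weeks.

T ≈ 29.2 weeks

Here r = 0.21 and m = 0.22, so r·m = 0.0462.
ω = √0.0462 = 0.215 per week, hence T = 2π/ω ≈ 29.2 weeks.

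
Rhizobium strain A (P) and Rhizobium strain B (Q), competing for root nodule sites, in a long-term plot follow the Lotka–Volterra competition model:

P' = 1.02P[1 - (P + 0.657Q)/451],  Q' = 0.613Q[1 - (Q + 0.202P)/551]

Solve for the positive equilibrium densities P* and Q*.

P* ≈ 103, Q* ≈ 530

Setting both brackets to zero gives the nullclines P + 0.657Q = 451 and 0.202P + Q = 551.
Substituting Q = 551 - 0.202P into the first: P(1 - 0.657·0.202) = 451 - 0.657·551.
So P* = 89/0.867 = 103, and then Q* = 551 - 0.202·103 = 530.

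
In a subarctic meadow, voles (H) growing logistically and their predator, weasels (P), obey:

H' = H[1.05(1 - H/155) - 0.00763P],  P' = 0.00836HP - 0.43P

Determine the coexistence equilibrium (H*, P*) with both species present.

H* ≈ 51.4, P* ≈ 91.9

From dP/dt = 0 with P > 0: 0.00836H* = 0.43, so H* = 51.4.
Substitute into dH/dt = 0: 1.05(1 - 51.4/155) = 0.00763P*.
The bracket is 0.668, giving P* = 0.702/0.00763 = 91.9.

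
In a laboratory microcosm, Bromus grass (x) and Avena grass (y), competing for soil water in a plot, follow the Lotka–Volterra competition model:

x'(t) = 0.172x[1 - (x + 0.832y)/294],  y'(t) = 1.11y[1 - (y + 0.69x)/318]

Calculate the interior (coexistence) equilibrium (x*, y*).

x* ≈ 69.1, y* ≈ 270

Setting both brackets to zero gives the nullclines x + 0.832y = 294 and 0.69x + y = 318.
Substituting y = 318 - 0.69x into the first: x(1 - 0.832·0.69) = 294 - 0.832·318.
So x* = 29.4/0.426 = 69.1, and then y* = 318 - 0.69·69.1 = 270.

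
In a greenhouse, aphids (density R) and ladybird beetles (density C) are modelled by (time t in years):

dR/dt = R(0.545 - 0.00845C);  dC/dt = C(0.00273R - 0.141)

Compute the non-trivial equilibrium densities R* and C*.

Set dC/dt = 0 with C > 0: 0.00273R - 0.141 = 0, so R* = 0.141/0.00273 = 51.6.
Set dR/dt = 0 with R > 0: 0.545 - 0.00845C = 0, so C* = 0.545/0.00845 = 64.5.

R* ≈ 51.6, C* ≈ 64.5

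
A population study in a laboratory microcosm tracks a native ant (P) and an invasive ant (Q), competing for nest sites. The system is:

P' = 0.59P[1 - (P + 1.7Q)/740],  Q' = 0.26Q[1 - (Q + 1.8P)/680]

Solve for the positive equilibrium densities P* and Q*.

Setting both brackets to zero gives the nullclines P + 1.7Q = 740 and 1.8P + Q = 680.
Substituting Q = 680 - 1.8P into the first: P(1 - 1.7·1.8) = 740 - 1.7·680.
So P* = -416/-2.06 = 202, and then Q* = 680 - 1.8·202 = 317.

P* ≈ 202, Q* ≈ 317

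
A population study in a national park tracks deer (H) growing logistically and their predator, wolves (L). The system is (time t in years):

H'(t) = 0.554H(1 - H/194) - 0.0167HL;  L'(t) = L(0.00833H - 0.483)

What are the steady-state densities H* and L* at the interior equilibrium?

From dL/dt = 0 with L > 0: 0.00833H* = 0.483, so H* = 58.
Substitute into dH/dt = 0: 0.554(1 - 58/194) = 0.0167L*.
The bracket is 0.701, giving L* = 0.388/0.0167 = 23.3.

H* ≈ 58, L* ≈ 23.3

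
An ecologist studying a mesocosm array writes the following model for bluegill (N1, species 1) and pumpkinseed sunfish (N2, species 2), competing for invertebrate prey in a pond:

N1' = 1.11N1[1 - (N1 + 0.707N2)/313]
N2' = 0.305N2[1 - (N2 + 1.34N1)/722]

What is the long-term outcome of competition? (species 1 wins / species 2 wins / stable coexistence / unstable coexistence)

species 2 excludes species 1

Compare the nullcline intercepts: K1/α12 = 313/0.707 = 443 < K2 = 722; K2/α21 = 722/1.34 = 539 > K1 = 313.
Since the inequalities point opposite ways, species 2 can invade but species 1 cannot.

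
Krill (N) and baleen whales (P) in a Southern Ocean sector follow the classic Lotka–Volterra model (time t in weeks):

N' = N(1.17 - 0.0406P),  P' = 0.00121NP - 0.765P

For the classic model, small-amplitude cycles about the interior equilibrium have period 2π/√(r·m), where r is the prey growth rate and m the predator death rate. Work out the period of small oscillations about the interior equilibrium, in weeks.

Here r = 1.17 and m = 0.765, so r·m = 0.895.
ω = √0.895 = 0.946 per week, hence T = 2π/ω ≈ 6.64 weeks.

T ≈ 6.64 weeks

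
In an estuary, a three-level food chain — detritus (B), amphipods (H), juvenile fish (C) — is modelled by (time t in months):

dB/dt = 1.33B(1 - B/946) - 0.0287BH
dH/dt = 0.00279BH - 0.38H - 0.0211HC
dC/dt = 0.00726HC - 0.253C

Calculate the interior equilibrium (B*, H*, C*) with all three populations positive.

B* ≈ 235, H* ≈ 34.8, C* ≈ 13

From dC/dt = 0: 0.00726H* = 0.253, so H* = 34.8.
From dB/dt = 0: 1.33(1 - B*/946) = 0.0287·34.8, giving B* = 946·(1 - 0.752) = 235.
From dH/dt = 0: 0.00279·235 - 0.38 = 0.0211C*, so C* = 0.275/0.0211 = 13.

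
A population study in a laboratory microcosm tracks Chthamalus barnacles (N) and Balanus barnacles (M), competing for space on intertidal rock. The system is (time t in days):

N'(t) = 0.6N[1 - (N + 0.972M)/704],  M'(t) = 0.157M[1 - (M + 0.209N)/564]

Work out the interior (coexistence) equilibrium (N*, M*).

Setting both brackets to zero gives the nullclines N + 0.972M = 704 and 0.209N + M = 564.
Substituting M = 564 - 0.209N into the first: N(1 - 0.972·0.209) = 704 - 0.972·564.
So N* = 156/0.797 = 196, and then M* = 564 - 0.209·196 = 523.

N* ≈ 196, M* ≈ 523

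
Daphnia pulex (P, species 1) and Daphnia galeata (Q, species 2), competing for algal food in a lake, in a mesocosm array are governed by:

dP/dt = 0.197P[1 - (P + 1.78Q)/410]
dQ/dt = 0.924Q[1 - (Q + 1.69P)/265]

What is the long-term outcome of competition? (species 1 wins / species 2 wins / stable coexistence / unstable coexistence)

Compare the nullcline intercepts: K1/α12 = 410/1.78 = 230 < K2 = 265; K2/α21 = 265/1.69 = 157 < K1 = 410.
Since both are reversed, neither can invade when rare; the interior point is a saddle.

unstable coexistence (outcome depends on initial conditions)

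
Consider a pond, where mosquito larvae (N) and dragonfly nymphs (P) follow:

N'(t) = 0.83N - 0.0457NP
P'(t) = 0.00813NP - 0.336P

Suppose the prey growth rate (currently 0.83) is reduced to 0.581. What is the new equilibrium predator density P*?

At the interior fixed point, setting dN/dt = 0 with N > 0 fixes P* = (prey growth rate)/(NP coefficient) — independent of the other coefficients.
With the change, P* = 0.581/0.0457 = 12.7; it falls from 18.2.

P* ≈ 12.7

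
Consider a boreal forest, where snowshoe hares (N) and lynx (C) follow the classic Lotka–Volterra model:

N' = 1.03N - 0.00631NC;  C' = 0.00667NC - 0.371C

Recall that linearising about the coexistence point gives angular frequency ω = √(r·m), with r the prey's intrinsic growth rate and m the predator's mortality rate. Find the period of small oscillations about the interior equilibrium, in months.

Here r = 1.03 and m = 0.371, so r·m = 0.382.
ω = √0.382 = 0.618 per month, hence T = 2π/ω ≈ 10.2 months.

T ≈ 10.2 months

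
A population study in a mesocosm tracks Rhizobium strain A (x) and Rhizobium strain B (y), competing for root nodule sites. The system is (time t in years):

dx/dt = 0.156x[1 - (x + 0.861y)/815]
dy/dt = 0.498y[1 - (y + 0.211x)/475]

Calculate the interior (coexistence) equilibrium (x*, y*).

x* ≈ 496, y* ≈ 370

Setting both brackets to zero gives the nullclines x + 0.861y = 815 and 0.211x + y = 475.
Substituting y = 475 - 0.211x into the first: x(1 - 0.861·0.211) = 815 - 0.861·475.
So x* = 406/0.818 = 496, and then y* = 475 - 0.211·496 = 370.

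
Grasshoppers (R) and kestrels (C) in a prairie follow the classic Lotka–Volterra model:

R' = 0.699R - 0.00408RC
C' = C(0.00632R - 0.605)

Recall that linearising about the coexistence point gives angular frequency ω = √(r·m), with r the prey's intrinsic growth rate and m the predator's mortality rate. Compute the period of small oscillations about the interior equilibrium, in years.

Here r = 0.699 and m = 0.605, so r·m = 0.423.
ω = √0.423 = 0.65 per year, hence T = 2π/ω ≈ 9.66 years.

T ≈ 9.66 years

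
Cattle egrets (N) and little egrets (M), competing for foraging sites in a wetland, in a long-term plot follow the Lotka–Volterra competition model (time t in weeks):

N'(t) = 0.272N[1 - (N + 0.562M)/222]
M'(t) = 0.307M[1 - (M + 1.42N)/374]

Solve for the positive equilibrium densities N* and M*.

Setting both brackets to zero gives the nullclines N + 0.562M = 222 and 1.42N + M = 374.
Substituting M = 374 - 1.42N into the first: N(1 - 0.562·1.42) = 222 - 0.562·374.
So N* = 11.8/0.202 = 58.5, and then M* = 374 - 1.42·58.5 = 291.

N* ≈ 58.5, M* ≈ 291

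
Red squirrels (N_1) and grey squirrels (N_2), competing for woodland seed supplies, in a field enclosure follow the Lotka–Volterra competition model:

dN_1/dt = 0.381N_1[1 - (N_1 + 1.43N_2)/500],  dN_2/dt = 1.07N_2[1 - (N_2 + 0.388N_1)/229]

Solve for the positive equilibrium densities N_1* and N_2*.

Setting both brackets to zero gives the nullclines N_1 + 1.43N_2 = 500 and 0.388N_1 + N_2 = 229.
Substituting N_2 = 229 - 0.388N_1 into the first: N_1(1 - 1.43·0.388) = 500 - 1.43·229.
So N_1* = 173/0.445 = 388, and then N_2* = 229 - 0.388·388 = 78.6.

N_1* ≈ 388, N_2* ≈ 78.6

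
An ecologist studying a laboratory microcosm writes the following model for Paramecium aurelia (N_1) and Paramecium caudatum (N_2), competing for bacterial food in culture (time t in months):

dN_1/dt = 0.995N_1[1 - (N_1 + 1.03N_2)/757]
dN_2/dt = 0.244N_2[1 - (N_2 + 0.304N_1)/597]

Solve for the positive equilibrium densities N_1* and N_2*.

Setting both brackets to zero gives the nullclines N_1 + 1.03N_2 = 757 and 0.304N_1 + N_2 = 597.
Substituting N_2 = 597 - 0.304N_1 into the first: N_1(1 - 1.03·0.304) = 757 - 1.03·597.
So N_1* = 142/0.687 = 207, and then N_2* = 597 - 0.304·207 = 534.

N_1* ≈ 207, N_2* ≈ 534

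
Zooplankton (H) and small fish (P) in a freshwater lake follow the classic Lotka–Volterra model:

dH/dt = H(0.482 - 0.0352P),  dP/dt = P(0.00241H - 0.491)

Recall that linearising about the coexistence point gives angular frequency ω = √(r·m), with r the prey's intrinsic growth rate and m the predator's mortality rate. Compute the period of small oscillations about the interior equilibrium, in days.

Here r = 0.482 and m = 0.491, so r·m = 0.237.
ω = √0.237 = 0.486 per day, hence T = 2π/ω ≈ 12.9 days.

T ≈ 12.9 days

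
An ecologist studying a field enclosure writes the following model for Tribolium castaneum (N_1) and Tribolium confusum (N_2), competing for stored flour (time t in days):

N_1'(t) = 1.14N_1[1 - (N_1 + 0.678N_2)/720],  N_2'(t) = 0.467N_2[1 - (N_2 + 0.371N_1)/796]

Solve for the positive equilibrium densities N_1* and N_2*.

N_1* ≈ 241, N_2* ≈ 707

Setting both brackets to zero gives the nullclines N_1 + 0.678N_2 = 720 and 0.371N_1 + N_2 = 796.
Substituting N_2 = 796 - 0.371N_1 into the first: N_1(1 - 0.678·0.371) = 720 - 0.678·796.
So N_1* = 180/0.748 = 241, and then N_2* = 796 - 0.371·241 = 707.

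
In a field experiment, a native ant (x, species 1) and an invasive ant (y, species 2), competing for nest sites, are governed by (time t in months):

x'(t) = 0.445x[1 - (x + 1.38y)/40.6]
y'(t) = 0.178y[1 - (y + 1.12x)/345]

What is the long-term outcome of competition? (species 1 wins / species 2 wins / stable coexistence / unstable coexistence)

Compare the nullcline intercepts: K1/α12 = 40.6/1.38 = 29.4 < K2 = 345; K2/α21 = 345/1.12 = 308 > K1 = 40.6.
Since the inequalities point opposite ways, species 2 can invade but species 1 cannot.

species 2 excludes species 1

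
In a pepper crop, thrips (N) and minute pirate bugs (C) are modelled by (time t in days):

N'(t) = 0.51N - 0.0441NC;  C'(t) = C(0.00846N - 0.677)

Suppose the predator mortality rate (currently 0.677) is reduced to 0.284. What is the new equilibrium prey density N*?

At the interior fixed point, setting dC/dt = 0 with C > 0 fixes N* = (predator death rate)/(NC coefficient) — independent of the other coefficients.
With the change, N* = 0.284/0.00846 = 33.6; it falls from 80.

N* ≈ 33.6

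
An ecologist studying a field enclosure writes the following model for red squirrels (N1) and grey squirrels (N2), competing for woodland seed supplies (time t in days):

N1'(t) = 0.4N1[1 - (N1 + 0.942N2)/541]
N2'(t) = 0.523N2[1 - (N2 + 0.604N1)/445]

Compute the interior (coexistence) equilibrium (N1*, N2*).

Setting both brackets to zero gives the nullclines N1 + 0.942N2 = 541 and 0.604N1 + N2 = 445.
Substituting N2 = 445 - 0.604N1 into the first: N1(1 - 0.942·0.604) = 541 - 0.942·445.
So N1* = 122/0.431 = 283, and then N2* = 445 - 0.604·283 = 274.

N1* ≈ 283, N2* ≈ 274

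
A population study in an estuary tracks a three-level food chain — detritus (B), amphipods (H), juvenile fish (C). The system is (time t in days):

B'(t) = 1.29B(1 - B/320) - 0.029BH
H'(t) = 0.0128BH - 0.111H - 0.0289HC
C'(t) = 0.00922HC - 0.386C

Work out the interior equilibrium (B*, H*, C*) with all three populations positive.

B* ≈ 18.8, H* ≈ 41.9, C* ≈ 4.5

From dC/dt = 0: 0.00922H* = 0.386, so H* = 41.9.
From dB/dt = 0: 1.29(1 - B*/320) = 0.029·41.9, giving B* = 320·(1 - 0.941) = 18.8.
From dH/dt = 0: 0.0128·18.8 - 0.111 = 0.0289C*, so C* = 0.13/0.0289 = 4.5.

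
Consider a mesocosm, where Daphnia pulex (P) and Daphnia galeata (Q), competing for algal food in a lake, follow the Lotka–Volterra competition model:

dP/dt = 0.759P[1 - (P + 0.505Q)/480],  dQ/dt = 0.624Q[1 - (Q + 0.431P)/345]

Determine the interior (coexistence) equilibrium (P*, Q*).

Setting both brackets to zero gives the nullclines P + 0.505Q = 480 and 0.431P + Q = 345.
Substituting Q = 345 - 0.431P into the first: P(1 - 0.505·0.431) = 480 - 0.505·345.
So P* = 306/0.782 = 391, and then Q* = 345 - 0.431·391 = 177.

P* ≈ 391, Q* ≈ 177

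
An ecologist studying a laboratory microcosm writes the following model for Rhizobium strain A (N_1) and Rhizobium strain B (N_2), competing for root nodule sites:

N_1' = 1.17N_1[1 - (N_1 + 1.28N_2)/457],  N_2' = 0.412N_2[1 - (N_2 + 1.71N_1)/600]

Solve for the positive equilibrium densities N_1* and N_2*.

Setting both brackets to zero gives the nullclines N_1 + 1.28N_2 = 457 and 1.71N_1 + N_2 = 600.
Substituting N_2 = 600 - 1.71N_1 into the first: N_1(1 - 1.28·1.71) = 457 - 1.28·600.
So N_1* = -311/-1.19 = 262, and then N_2* = 600 - 1.71·262 = 153.

N_1* ≈ 262, N_2* ≈ 153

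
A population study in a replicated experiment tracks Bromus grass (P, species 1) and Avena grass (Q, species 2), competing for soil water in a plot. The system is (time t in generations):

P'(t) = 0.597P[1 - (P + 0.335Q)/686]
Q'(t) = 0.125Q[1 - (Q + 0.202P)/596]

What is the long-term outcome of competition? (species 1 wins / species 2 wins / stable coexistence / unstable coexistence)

stable coexistence

Compare the nullcline intercepts: K1/α12 = 686/0.335 = 2050 > K2 = 596; K2/α21 = 596/0.202 = 2950 > K1 = 686.
Since both inequalities hold, each species can invade when rare, so the interior equilibrium is stable.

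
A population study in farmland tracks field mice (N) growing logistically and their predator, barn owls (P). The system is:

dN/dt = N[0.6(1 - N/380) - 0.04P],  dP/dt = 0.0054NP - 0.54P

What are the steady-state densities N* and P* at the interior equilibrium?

N* ≈ 100, P* ≈ 11.1

From dP/dt = 0 with P > 0: 0.0054N* = 0.54, so N* = 100.
Substitute into dN/dt = 0: 0.6(1 - 100/380) = 0.04P*.
The bracket is 0.737, giving P* = 0.442/0.04 = 11.1.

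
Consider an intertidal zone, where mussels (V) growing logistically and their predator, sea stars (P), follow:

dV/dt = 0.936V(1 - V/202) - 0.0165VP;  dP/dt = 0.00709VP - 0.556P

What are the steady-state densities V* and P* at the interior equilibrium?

V* ≈ 78.4, P* ≈ 34.7

From dP/dt = 0 with P > 0: 0.00709V* = 0.556, so V* = 78.4.
Substitute into dV/dt = 0: 0.936(1 - 78.4/202) = 0.0165P*.
The bracket is 0.612, giving P* = 0.573/0.0165 = 34.7.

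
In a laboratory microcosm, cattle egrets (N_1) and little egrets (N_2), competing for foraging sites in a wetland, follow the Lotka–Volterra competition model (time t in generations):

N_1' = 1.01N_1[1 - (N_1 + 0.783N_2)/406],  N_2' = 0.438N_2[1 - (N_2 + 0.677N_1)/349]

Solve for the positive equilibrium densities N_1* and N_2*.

Setting both brackets to zero gives the nullclines N_1 + 0.783N_2 = 406 and 0.677N_1 + N_2 = 349.
Substituting N_2 = 349 - 0.677N_1 into the first: N_1(1 - 0.783·0.677) = 406 - 0.783·349.
So N_1* = 133/0.47 = 282, and then N_2* = 349 - 0.677·282 = 158.

N_1* ≈ 282, N_2* ≈ 158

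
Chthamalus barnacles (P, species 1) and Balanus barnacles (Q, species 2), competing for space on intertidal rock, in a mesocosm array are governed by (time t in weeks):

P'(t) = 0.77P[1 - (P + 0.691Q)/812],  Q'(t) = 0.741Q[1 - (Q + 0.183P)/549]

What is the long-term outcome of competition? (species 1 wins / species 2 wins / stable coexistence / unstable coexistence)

Compare the nullcline intercepts: K1/α12 = 812/0.691 = 1180 > K2 = 549; K2/α21 = 549/0.183 = 3000 > K1 = 812.
Since both inequalities hold, each species can invade when rare, so the interior equilibrium is stable.

stable coexistence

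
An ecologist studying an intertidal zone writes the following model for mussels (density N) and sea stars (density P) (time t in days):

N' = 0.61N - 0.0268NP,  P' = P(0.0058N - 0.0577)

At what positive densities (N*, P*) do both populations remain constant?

N* ≈ 9.95, P* ≈ 22.8

Set dP/dt = 0 with P > 0: 0.0058N - 0.0577 = 0, so N* = 0.0577/0.0058 = 9.95.
Set dN/dt = 0 with N > 0: 0.61 - 0.0268P = 0, so P* = 0.61/0.0268 = 22.8.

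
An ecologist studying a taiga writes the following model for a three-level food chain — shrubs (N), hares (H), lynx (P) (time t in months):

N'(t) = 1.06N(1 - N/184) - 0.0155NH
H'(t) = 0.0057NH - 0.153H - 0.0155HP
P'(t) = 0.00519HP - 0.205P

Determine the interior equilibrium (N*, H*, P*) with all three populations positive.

From dP/dt = 0: 0.00519H* = 0.205, so H* = 39.5.
From dN/dt = 0: 1.06(1 - N*/184) = 0.0155·39.5, giving N* = 184·(1 - 0.578) = 77.7.
From dH/dt = 0: 0.0057·77.7 - 0.153 = 0.0155P*, so P* = 0.29/0.0155 = 18.7.

N* ≈ 77.7, H* ≈ 39.5, P* ≈ 18.7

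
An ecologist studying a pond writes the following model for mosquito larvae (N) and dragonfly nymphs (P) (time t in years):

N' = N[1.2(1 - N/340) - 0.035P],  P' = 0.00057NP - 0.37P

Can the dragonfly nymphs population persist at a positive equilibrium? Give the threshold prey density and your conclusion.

Threshold N = 649; K < 649, so no, the predator goes extinct.

The predator equation gives dP/dt > 0 only when N > 0.37/0.00057 = 649.
Without the predator, N → K = 340. Since 340 < 649, the predator cannot invade.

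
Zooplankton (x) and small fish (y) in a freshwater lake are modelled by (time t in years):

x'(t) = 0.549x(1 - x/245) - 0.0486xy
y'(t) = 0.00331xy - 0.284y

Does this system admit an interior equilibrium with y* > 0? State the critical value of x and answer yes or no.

Threshold x = 85.8; K > 85.8, so yes, the predator persists.

The predator equation gives dy/dt > 0 only when x > 0.284/0.00331 = 85.8.
Without the predator, x → K = 245. Since 245 > 85.8, the predator can invade and persist.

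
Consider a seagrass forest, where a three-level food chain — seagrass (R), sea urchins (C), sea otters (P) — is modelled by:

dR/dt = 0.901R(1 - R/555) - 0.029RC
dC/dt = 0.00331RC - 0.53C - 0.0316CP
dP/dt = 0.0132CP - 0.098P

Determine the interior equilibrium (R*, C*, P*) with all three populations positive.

From dP/dt = 0: 0.0132C* = 0.098, so C* = 7.42.
From dR/dt = 0: 0.901(1 - R*/555) = 0.029·7.42, giving R* = 555·(1 - 0.239) = 422.
From dC/dt = 0: 0.00331·422 - 0.53 = 0.0316P*, so P* = 0.868/0.0316 = 27.5.

R* ≈ 422, C* ≈ 7.42, P* ≈ 27.5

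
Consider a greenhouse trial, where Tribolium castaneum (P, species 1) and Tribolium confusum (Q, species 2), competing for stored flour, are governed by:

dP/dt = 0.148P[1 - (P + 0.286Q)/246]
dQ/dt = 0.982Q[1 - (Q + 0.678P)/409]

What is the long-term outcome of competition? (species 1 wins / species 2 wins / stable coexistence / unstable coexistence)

stable coexistence

Compare the nullcline intercepts: K1/α12 = 246/0.286 = 860 > K2 = 409; K2/α21 = 409/0.678 = 603 > K1 = 246.
Since both inequalities hold, each species can invade when rare, so the interior equilibrium is stable.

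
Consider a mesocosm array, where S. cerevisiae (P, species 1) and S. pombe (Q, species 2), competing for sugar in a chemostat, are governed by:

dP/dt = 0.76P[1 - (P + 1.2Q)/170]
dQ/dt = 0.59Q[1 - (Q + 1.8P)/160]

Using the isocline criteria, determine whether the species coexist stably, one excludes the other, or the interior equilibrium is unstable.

unstable coexistence (outcome depends on initial conditions)

Compare the nullcline intercepts: K1/α12 = 170/1.2 = 142 < K2 = 160; K2/α21 = 160/1.8 = 88.9 < K1 = 170.
Since both are reversed, neither can invade when rare; the interior point is a saddle.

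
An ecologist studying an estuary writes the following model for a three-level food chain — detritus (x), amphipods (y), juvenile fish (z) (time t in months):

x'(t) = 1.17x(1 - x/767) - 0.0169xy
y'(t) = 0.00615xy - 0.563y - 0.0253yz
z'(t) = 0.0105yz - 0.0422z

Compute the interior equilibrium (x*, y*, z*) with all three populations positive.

From dz/dt = 0: 0.0105y* = 0.0422, so y* = 4.02.
From dx/dt = 0: 1.17(1 - x*/767) = 0.0169·4.02, giving x* = 767·(1 - 0.0581) = 722.
From dy/dt = 0: 0.00615·722 - 0.563 = 0.0253z*, so z* = 3.88/0.0253 = 153.

x* ≈ 722, y* ≈ 4.02, z* ≈ 153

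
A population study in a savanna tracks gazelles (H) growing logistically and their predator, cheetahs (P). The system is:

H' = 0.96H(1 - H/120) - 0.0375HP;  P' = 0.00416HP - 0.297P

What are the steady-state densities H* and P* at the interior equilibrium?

From dP/dt = 0 with P > 0: 0.00416H* = 0.297, so H* = 71.4.
Substitute into dH/dt = 0: 0.96(1 - 71.4/120) = 0.0375P*.
The bracket is 0.405, giving P* = 0.389/0.0375 = 10.4.

H* ≈ 71.4, P* ≈ 10.4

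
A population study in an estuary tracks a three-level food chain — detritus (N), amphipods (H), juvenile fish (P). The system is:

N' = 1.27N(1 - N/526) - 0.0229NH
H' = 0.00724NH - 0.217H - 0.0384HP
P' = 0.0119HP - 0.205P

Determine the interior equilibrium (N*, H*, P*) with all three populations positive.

From dP/dt = 0: 0.0119H* = 0.205, so H* = 17.2.
From dN/dt = 0: 1.27(1 - N*/526) = 0.0229·17.2, giving N* = 526·(1 - 0.311) = 363.
From dH/dt = 0: 0.00724·363 - 0.217 = 0.0384P*, so P* = 2.41/0.0384 = 62.7.

N* ≈ 363, H* ≈ 17.2, P* ≈ 62.7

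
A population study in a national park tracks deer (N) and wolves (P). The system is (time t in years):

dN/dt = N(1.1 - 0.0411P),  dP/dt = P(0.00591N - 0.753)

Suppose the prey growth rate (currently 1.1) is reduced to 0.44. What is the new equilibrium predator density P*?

P* ≈ 10.7

At the interior fixed point, setting dN/dt = 0 with N > 0 fixes P* = (prey growth rate)/(NP coefficient) — independent of the other coefficients.
With the change, P* = 0.44/0.0411 = 10.7; it falls from 26.8.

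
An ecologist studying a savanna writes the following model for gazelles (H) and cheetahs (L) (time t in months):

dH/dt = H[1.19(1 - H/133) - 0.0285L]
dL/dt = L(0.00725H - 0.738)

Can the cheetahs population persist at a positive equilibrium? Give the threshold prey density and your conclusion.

The predator equation gives dL/dt > 0 only when H > 0.738/0.00725 = 102.
Without the predator, H → K = 133. Since 133 > 102, the predator can invade and persist.

Threshold H = 102; K > 102, so yes, the predator persists.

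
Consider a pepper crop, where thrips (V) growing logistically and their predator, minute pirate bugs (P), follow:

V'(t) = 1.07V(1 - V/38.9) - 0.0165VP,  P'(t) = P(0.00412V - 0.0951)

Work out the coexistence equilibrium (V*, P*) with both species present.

From dP/dt = 0 with P > 0: 0.00412V* = 0.0951, so V* = 23.1.
Substitute into dV/dt = 0: 1.07(1 - 23.1/38.9) = 0.0165P*.
The bracket is 0.407, giving P* = 0.435/0.0165 = 26.4.

V* ≈ 23.1, P* ≈ 26.4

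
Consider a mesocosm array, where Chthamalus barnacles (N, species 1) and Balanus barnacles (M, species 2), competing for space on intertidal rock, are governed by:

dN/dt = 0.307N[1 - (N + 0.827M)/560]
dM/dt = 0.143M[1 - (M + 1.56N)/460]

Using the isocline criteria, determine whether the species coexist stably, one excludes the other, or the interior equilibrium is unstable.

Compare the nullcline intercepts: K1/α12 = 560/0.827 = 677 > K2 = 460; K2/α21 = 460/1.56 = 295 < K1 = 560.
Since the inequalities point opposite ways, species 1 can invade but species 2 cannot.

species 1 excludes species 2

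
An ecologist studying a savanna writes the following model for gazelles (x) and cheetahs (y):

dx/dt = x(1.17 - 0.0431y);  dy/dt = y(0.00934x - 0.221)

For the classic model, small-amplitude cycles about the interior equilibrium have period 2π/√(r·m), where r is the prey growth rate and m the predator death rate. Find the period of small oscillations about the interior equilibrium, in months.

Here r = 1.17 and m = 0.221, so r·m = 0.259.
ω = √0.259 = 0.508 per month, hence T = 2π/ω ≈ 12.4 months.

T ≈ 12.4 months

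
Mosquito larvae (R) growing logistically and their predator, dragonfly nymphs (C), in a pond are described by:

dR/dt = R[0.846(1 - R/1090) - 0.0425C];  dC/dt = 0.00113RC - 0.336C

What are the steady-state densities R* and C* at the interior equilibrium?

From dC/dt = 0 with C > 0: 0.00113R* = 0.336, so R* = 297.
Substitute into dR/dt = 0: 0.846(1 - 297/1090) = 0.0425C*.
The bracket is 0.727, giving C* = 0.615/0.0425 = 14.5.

R* ≈ 297, C* ≈ 14.5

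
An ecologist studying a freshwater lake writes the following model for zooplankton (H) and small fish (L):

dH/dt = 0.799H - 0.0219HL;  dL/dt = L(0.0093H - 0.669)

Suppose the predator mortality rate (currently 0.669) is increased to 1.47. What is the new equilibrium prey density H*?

H* ≈ 158

At the interior fixed point, setting dL/dt = 0 with L > 0 fixes H* = (predator death rate)/(HL coefficient) — independent of the other coefficients.
With the change, H* = 1.47/0.0093 = 158; it rises from 71.9.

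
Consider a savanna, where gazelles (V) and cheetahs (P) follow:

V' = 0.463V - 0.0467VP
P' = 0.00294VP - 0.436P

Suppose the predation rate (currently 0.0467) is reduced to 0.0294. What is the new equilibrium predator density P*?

P* ≈ 15.7

At the interior fixed point, setting dV/dt = 0 with V > 0 fixes P* = (prey growth rate)/(VP coefficient) — independent of the other coefficients.
With the change, P* = 0.463/0.0294 = 15.7; it rises from 9.91.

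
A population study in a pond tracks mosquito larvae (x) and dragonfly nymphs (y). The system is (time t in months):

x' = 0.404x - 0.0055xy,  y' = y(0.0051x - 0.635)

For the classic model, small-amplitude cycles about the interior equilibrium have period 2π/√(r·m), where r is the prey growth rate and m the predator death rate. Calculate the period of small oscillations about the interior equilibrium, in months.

T ≈ 12.4 months

Here r = 0.404 and m = 0.635, so r·m = 0.257.
ω = √0.257 = 0.506 per month, hence T = 2π/ω ≈ 12.4 months.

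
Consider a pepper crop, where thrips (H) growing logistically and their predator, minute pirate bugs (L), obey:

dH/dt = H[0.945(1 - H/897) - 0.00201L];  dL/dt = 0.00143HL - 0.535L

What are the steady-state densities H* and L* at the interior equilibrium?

H* ≈ 374, L* ≈ 274

From dL/dt = 0 with L > 0: 0.00143H* = 0.535, so H* = 374.
Substitute into dH/dt = 0: 0.945(1 - 374/897) = 0.00201L*.
The bracket is 0.583, giving L* = 0.551/0.00201 = 274.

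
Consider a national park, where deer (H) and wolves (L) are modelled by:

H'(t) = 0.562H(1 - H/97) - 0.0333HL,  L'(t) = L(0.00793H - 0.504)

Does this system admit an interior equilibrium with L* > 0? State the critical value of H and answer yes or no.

Threshold H = 63.6; K > 63.6, so yes, the predator persists.

The predator equation gives dL/dt > 0 only when H > 0.504/0.00793 = 63.6.
Without the predator, H → K = 97. Since 97 > 63.6, the predator can invade and persist.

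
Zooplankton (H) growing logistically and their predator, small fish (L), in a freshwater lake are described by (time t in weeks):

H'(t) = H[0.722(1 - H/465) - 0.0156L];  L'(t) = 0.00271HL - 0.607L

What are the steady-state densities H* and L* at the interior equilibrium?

From dL/dt = 0 with L > 0: 0.00271H* = 0.607, so H* = 224.
Substitute into dH/dt = 0: 0.722(1 - 224/465) = 0.0156L*.
The bracket is 0.518, giving L* = 0.374/0.0156 = 24.

H* ≈ 224, L* ≈ 24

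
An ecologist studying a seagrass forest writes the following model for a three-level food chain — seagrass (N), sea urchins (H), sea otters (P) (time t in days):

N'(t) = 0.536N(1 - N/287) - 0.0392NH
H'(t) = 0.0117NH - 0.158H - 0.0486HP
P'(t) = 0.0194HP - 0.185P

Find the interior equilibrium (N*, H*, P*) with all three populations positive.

N* ≈ 86.8, H* ≈ 9.54, P* ≈ 17.7

From dP/dt = 0: 0.0194H* = 0.185, so H* = 9.54.
From dN/dt = 0: 0.536(1 - N*/287) = 0.0392·9.54, giving N* = 287·(1 - 0.697) = 86.8.
From dH/dt = 0: 0.0117·86.8 - 0.158 = 0.0486P*, so P* = 0.858/0.0486 = 17.7.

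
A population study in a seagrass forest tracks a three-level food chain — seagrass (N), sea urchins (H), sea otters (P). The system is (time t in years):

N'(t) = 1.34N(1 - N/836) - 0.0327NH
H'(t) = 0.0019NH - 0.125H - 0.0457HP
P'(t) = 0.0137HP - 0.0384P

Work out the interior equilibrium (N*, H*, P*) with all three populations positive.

From dP/dt = 0: 0.0137H* = 0.0384, so H* = 2.8.
From dN/dt = 0: 1.34(1 - N*/836) = 0.0327·2.8, giving N* = 836·(1 - 0.0684) = 779.
From dH/dt = 0: 0.0019·779 - 0.125 = 0.0457P*, so P* = 1.35/0.0457 = 29.6.

N* ≈ 779, H* ≈ 2.8, P* ≈ 29.6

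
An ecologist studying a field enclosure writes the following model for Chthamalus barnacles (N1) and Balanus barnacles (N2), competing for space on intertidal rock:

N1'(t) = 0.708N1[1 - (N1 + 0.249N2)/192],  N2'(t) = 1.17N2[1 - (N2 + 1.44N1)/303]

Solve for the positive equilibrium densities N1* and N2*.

Setting both brackets to zero gives the nullclines N1 + 0.249N2 = 192 and 1.44N1 + N2 = 303.
Substituting N2 = 303 - 1.44N1 into the first: N1(1 - 0.249·1.44) = 192 - 0.249·303.
So N1* = 117/0.641 = 182, and then N2* = 303 - 1.44·182 = 41.3.

N1* ≈ 182, N2* ≈ 41.3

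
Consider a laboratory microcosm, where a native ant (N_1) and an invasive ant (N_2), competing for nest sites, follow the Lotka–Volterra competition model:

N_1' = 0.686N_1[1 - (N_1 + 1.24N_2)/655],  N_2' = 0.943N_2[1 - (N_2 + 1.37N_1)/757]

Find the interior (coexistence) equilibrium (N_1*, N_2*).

Setting both brackets to zero gives the nullclines N_1 + 1.24N_2 = 655 and 1.37N_1 + N_2 = 757.
Substituting N_2 = 757 - 1.37N_1 into the first: N_1(1 - 1.24·1.37) = 655 - 1.24·757.
So N_1* = -284/-0.699 = 406, and then N_2* = 757 - 1.37·406 = 201.

N_1* ≈ 406, N_2* ≈ 201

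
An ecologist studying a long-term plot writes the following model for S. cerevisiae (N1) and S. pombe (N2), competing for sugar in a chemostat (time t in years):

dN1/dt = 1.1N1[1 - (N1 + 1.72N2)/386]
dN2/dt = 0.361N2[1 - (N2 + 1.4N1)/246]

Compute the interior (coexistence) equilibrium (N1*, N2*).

N1* ≈ 26.4, N2* ≈ 209

Setting both brackets to zero gives the nullclines N1 + 1.72N2 = 386 and 1.4N1 + N2 = 246.
Substituting N2 = 246 - 1.4N1 into the first: N1(1 - 1.72·1.4) = 386 - 1.72·246.
So N1* = -37.1/-1.41 = 26.4, and then N2* = 246 - 1.4·26.4 = 209.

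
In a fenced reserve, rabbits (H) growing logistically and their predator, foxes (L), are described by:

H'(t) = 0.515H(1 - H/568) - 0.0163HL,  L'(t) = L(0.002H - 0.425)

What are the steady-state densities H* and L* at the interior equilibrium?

H* ≈ 212, L* ≈ 19.8

From dL/dt = 0 with L > 0: 0.002H* = 0.425, so H* = 212.
Substitute into dH/dt = 0: 0.515(1 - 212/568) = 0.0163L*.
The bracket is 0.626, giving L* = 0.322/0.0163 = 19.8.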